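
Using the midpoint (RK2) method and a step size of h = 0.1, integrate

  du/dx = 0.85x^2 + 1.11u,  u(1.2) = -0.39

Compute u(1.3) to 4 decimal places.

-0.2961

Midpoint: k1 = f(x_n, u_n); k2 = f(x_n + h/2, u_n + (h/2)·k1); u_{n+1} = u_n + h·k2.
x=1.200000, u=-0.390000:
  k1 = f(1.200000, -0.390000) = 0.791100
  k2 = f(1.250000, -0.350445) = 0.939131
  u ← -0.390000 + 0.1·0.939131 = -0.296087
u(1.3) ≈ -0.2961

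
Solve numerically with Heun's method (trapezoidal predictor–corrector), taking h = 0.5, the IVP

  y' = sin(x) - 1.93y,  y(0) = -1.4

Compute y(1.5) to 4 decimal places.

0.2185

Heun: k1 = f(x_n, y_n); k2 = f(x_n + h, y_n + h·k1); y_{n+1} = y_n + (h/2)·(k1 + k2).
x=0.000000, y=-1.400000:
  k1 = f(0.000000, -1.400000) = 2.702000
  k2 = f(0.500000, -0.049000) = 0.573996
  y ← -1.400000 + (0.5/2)·(2.702000 + 0.573996) = -0.581001
x=0.500000, y=-0.581001:
  k1 = f(0.500000, -0.581001) = 1.600758
  k2 = f(1.000000, 0.219378) = 0.418072
  y ← -0.581001 + (0.5/2)·(1.600758 + 0.418072) = -0.076294
x=1.000000, y=-0.076294:
  k1 = f(1.000000, -0.076294) = 0.988718
  k2 = f(1.500000, 0.418065) = 0.190629
  y ← -0.076294 + (0.5/2)·(0.988718 + 0.190629) = 0.218543
y(1.5) ≈ 0.2185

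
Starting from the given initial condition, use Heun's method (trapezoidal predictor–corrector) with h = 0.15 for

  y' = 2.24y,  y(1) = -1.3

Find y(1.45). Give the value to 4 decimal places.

-3.5098

Heun: k1 = f(t_n, y_n); k2 = f(t_n + h, y_n + h·k1); y_{n+1} = y_n + (h/2)·(k1 + k2).
t=1.000000, y=-1.300000:
  k1 = f(1.000000, -1.300000) = -2.912000
  k2 = f(1.150000, -1.736800) = -3.890432
  y ← -1.300000 + (0.15/2)·(-2.912000 + (-3.890432)) = -1.810182
t=1.150000, y=-1.810182:
  k1 = f(1.150000, -1.810182) = -4.054809
  k2 = f(1.300000, -2.418404) = -5.417224
  y ← -1.810182 + (0.15/2)·(-4.054809 + (-5.417224)) = -2.520585
t=1.300000, y=-2.520585:
  k1 = f(1.300000, -2.520585) = -5.646110
  k2 = f(1.450000, -3.367501) = -7.543203
  y ← -2.520585 + (0.15/2)·(-5.646110 + (-7.543203)) = -3.509783
y(1.45) ≈ -3.5098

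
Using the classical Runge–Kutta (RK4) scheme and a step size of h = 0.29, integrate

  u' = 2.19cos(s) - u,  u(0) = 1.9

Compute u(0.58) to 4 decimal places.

RK4: k1 = f(s_n, u_n); k2 = f(s_n + h/2, u_n + (h/2)·k1); k3 = f(s_n + h/2, u_n + (h/2)·k2); k4 = f(s_n + h, u_n + h·k3); u_{n+1} = u_n + (h/6)·(k1 + 2k2 + 2k3 + k4).
s=0.000000, u=1.900000:
  k1 = f(0.000000, 1.900000) = 0.290000
  k2 = f(0.145000, 1.942050) = 0.224968
  k3 = f(0.145000, 1.932620) = 0.234398
  k4 = f(0.290000, 1.967975) = 0.130579
  u ← 1.900000 + (0.29/6)·(k1 + 2k2 + 2k3 + k4) = 1.964733
s=0.290000, u=1.964733:
  k1 = f(0.290000, 1.964733) = 0.133821
  k2 = f(0.435000, 1.984137) = 0.001908
  k3 = f(0.435000, 1.965010) = 0.021035
  k4 = f(0.580000, 1.970834) = -0.138980
  u ← 1.964733 + (0.29/6)·(k1 + 2k2 + 2k3 + k4) = 1.966702
u(0.58) ≈ 1.9667

1.9667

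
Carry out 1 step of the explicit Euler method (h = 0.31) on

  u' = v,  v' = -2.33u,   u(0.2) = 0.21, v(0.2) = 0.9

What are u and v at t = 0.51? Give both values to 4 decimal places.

Euler on (u,v): u_{n+1} = u_n + h·u', v_{n+1} = v_n + h·v'.
0.200000: (0.210000, 0.900000); f=(0.900000, -0.489300) → (0.489000, 0.748317)
(u(0.51), v(0.51)) ≈ (0.4890, 0.7483)

0.4890, 0.7483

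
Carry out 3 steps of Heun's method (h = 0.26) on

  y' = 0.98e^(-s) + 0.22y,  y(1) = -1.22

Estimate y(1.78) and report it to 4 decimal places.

Heun: k1 = f(s_n, y_n); k2 = f(s_n + h, y_n + h·k1); y_{n+1} = y_n + (h/2)·(k1 + k2).
s=1.000000, y=-1.220000:
  k1 = f(1.000000, -1.220000) = 0.092122
  k2 = f(1.260000, -1.196048) = 0.014850
  y ← -1.220000 + (0.26/2)·(0.092122 + 0.014850) = -1.206094
s=1.260000, y=-1.206094:
  k1 = f(1.260000, -1.206094) = 0.012640
  k2 = f(1.520000, -1.202807) = -0.050280
  y ← -1.206094 + (0.26/2)·(0.012640 + (-0.050280)) = -1.210987
s=1.520000, y=-1.210987:
  k1 = f(1.520000, -1.210987) = -0.052079
  k2 = f(1.780000, -1.224527) = -0.104131
  y ← -1.210987 + (0.26/2)·(-0.052079 + (-0.104131)) = -1.231294
y(1.78) ≈ -1.2313

-1.2313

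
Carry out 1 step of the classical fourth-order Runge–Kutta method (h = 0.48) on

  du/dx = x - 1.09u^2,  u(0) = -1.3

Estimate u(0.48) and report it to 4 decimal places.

RK4: k1 = f(x_n, u_n); k2 = f(x_n + h/2, u_n + (h/2)·k1); k3 = f(x_n + h/2, u_n + (h/2)·k2); k4 = f(x_n + h, u_n + h·k3); u_{n+1} = u_n + (h/6)·(k1 + 2k2 + 2k3 + k4).
x=0.000000, u=-1.300000:
  k1 = f(0.000000, -1.300000) = -1.842100
  k2 = f(0.240000, -1.742104) = -3.068070
  k3 = f(0.240000, -2.036337) = -4.279867
  k4 = f(0.480000, -3.354336) = -11.784214
  u ← -1.300000 + (0.48/6)·(k1 + 2k2 + 2k3 + k4) = -3.565775
u(0.48) ≈ -3.5658

-3.5658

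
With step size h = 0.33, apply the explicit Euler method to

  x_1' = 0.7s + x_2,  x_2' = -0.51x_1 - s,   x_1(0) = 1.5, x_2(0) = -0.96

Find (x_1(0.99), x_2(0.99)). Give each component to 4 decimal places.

0.5100, -1.8829

Euler on (x_1,x_2): x_1_{n+1} = x_1_n + h·x_1', x_2_{n+1} = x_2_n + h·x_2'.
0.000000: (1.500000, -0.960000); f=(-0.960000, -0.765000) → (1.183200, -1.212450)
0.330000: (1.183200, -1.212450); f=(-0.981450, -0.933432) → (0.859322, -1.520483)
0.660000: (0.859322, -1.520483); f=(-1.058483, -1.098254) → (0.510022, -1.882906)
(x_1(0.99), x_2(0.99)) ≈ (0.5100, -1.8829)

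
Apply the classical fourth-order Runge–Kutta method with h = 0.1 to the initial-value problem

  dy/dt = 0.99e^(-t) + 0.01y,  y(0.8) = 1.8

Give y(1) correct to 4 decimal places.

RK4: k1 = f(t_n, y_n); k2 = f(t_n + h/2, y_n + (h/2)·k1); k3 = f(t_n + h/2, y_n + (h/2)·k2); k4 = f(t_n + h, y_n + h·k3); y_{n+1} = y_n + (h/6)·(k1 + 2k2 + 2k3 + k4).
t=0.800000, y=1.800000:
  k1 = f(0.800000, 1.800000) = 0.462836
  k2 = f(0.850000, 1.823142) = 0.441372
  k3 = f(0.850000, 1.822069) = 0.441361
  k4 = f(0.900000, 1.844136) = 0.420945
  y ← 1.800000 + (0.1/6)·(k1 + 2k2 + 2k3 + k4) = 1.844154
t=0.900000, y=1.844154:
  k1 = f(0.900000, 1.844154) = 0.420946
  k2 = f(0.950000, 1.865201) = 0.401526
  k3 = f(0.950000, 1.864230) = 0.401516
  k4 = f(1.000000, 1.884306) = 0.383044
  y ← 1.844154 + (0.1/6)·(k1 + 2k2 + 2k3 + k4) = 1.884322
y(1) ≈ 1.8843

1.8843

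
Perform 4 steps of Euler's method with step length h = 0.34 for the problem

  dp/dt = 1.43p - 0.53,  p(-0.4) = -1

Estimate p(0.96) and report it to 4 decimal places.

Euler: p_{n+1} = p_n + h·f(t_n, p_n).
t=-0.400000, p=-1.000000: f=-1.960000 → p ← -1.000000 + 0.34·(-1.960000) = -1.666400
t=-0.060000, p=-1.666400: f=-2.912952 → p ← -1.666400 + 0.34·(-2.912952) = -2.656804
t=0.280000, p=-2.656804: f=-4.329229 → p ← -2.656804 + 0.34·(-4.329229) = -4.128742
t=0.620000, p=-4.128742: f=-6.434101 → p ← -4.128742 + 0.34·(-6.434101) = -6.316336
p(0.96) ≈ -6.3163

-6.3163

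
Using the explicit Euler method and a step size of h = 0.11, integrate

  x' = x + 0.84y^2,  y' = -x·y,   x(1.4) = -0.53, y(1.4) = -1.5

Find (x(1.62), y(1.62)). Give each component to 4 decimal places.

-0.1894, -1.6539

Euler on (x,y): x_{n+1} = x_n + h·x', y_{n+1} = y_n + h·y'.
1.400000: (-0.530000, -1.500000); f=(1.360000, -0.795000) → (-0.380400, -1.587450)
1.510000: (-0.380400, -1.587450); f=(1.736398, -0.603866) → (-0.189396, -1.653875)
(x(1.62), y(1.62)) ≈ (-0.1894, -1.6539)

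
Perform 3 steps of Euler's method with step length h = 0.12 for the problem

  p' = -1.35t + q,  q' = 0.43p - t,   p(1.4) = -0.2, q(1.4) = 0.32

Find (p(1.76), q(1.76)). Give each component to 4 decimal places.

Euler on (p,q): p_{n+1} = p_n + h·p', q_{n+1} = q_n + h·q'.
1.400000: (-0.200000, 0.320000); f=(-1.570000, -1.486000) → (-0.388400, 0.141680)
1.520000: (-0.388400, 0.141680); f=(-1.910320, -1.687012) → (-0.617638, -0.060761)
1.640000: (-0.617638, -0.060761); f=(-2.274761, -1.905585) → (-0.890610, -0.289432)
(p(1.76), q(1.76)) ≈ (-0.8906, -0.2894)

-0.8906, -0.2894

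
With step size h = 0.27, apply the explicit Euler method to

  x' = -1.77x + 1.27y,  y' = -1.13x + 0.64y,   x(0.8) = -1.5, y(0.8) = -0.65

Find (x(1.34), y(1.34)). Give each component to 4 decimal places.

Euler on (x,y): x_{n+1} = x_n + h·x', y_{n+1} = y_n + h·y'.
0.800000: (-1.500000, -0.650000); f=(1.829500, 1.279000) → (-1.006035, -0.304670)
1.070000: (-1.006035, -0.304670); f=(1.393751, 0.941831) → (-0.629722, -0.050376)
(x(1.34), y(1.34)) ≈ (-0.6297, -0.0504)

-0.6297, -0.0504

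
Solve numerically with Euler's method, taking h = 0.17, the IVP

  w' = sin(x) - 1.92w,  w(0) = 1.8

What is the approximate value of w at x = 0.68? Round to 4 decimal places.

Euler: w_{n+1} = w_n + h·f(x_n, w_n).
x=0.000000, w=1.800000: f=-3.456000 → w ← 1.800000 + 0.17·(-3.456000) = 1.212480
x=0.170000, w=1.212480: f=-2.158779 → w ← 1.212480 + 0.17·(-2.158779) = 0.845488
x=0.340000, w=0.845488: f=-1.289849 → w ← 0.845488 + 0.17·(-1.289849) = 0.626213
x=0.510000, w=0.626213: f=-0.714152 → w ← 0.626213 + 0.17·(-0.714152) = 0.504807
w(0.68) ≈ 0.5048

0.5048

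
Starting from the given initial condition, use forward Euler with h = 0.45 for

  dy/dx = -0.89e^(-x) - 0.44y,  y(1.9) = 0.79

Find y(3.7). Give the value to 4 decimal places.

0.2363

Euler: y_{n+1} = y_n + h·f(x_n, y_n).
x=1.900000, y=0.790000: f=-0.480716 → y ← 0.790000 + 0.45·(-0.480716) = 0.573678
x=2.350000, y=0.573678: f=-0.337297 → y ← 0.573678 + 0.45·(-0.337297) = 0.421894
x=2.800000, y=0.421894: f=-0.239754 → y ← 0.421894 + 0.45·(-0.239754) = 0.314005
x=3.250000, y=0.314005: f=-0.172671 → y ← 0.314005 + 0.45·(-0.172671) = 0.236303
y(3.7) ≈ 0.2363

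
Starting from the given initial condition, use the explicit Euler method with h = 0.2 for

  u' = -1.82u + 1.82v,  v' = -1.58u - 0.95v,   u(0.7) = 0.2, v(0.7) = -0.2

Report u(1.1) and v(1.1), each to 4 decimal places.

-0.0474, -0.1996

Euler on (u,v): u_{n+1} = u_n + h·u', v_{n+1} = v_n + h·v'.
0.700000: (0.200000, -0.200000); f=(-0.728000, -0.126000) → (0.054400, -0.225200)
0.900000: (0.054400, -0.225200); f=(-0.508872, 0.127988) → (-0.047374, -0.199602)
(u(1.1), v(1.1)) ≈ (-0.0474, -0.1996)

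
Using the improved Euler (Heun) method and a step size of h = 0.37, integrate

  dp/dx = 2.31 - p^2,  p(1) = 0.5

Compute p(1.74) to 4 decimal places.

Heun: k1 = f(x_n, p_n); k2 = f(x_n + h, p_n + h·k1); p_{n+1} = p_n + (h/2)·(k1 + k2).
x=1.000000, p=0.500000:
  k1 = f(1.000000, 0.500000) = 2.060000
  k2 = f(1.370000, 1.262200) = 0.716851
  p ← 0.500000 + (0.37/2)·(2.060000 + 0.716851) = 1.013717
x=1.370000, p=1.013717:
  k1 = f(1.370000, 1.013717) = 1.282377
  k2 = f(1.740000, 1.488197) = 0.095270
  p ← 1.013717 + (0.37/2)·(1.282377 + 0.095270) = 1.268582
p(1.74) ≈ 1.2686

1.2686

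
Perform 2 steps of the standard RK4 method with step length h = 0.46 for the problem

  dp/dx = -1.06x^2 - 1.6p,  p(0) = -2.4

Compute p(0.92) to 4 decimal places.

RK4: k1 = f(x_n, p_n); k2 = f(x_n + h/2, p_n + (h/2)·k1); k3 = f(x_n + h/2, p_n + (h/2)·k2); k4 = f(x_n + h, p_n + h·k3); p_{n+1} = p_n + (h/6)·(k1 + 2k2 + 2k3 + k4).
x=0.000000, p=-2.400000:
  k1 = f(0.000000, -2.400000) = 3.840000
  k2 = f(0.230000, -1.516800) = 2.370806
  k3 = f(0.230000, -1.854715) = 2.911469
  k4 = f(0.460000, -1.060724) = 1.472863
  p ← -2.400000 + (0.46/6)·(k1 + 2k2 + 2k3 + k4) = -1.182732
x=0.460000, p=-1.182732:
  k1 = f(0.460000, -1.182732) = 1.668075
  k2 = f(0.690000, -0.799074) = 0.773853
  k3 = f(0.690000, -1.004745) = 1.102927
  k4 = f(0.920000, -0.675385) = 0.183433
  p ← -1.182732 + (0.46/6)·(k1 + 2k2 + 2k3 + k4) = -0.753010
p(0.92) ≈ -0.7530

-0.7530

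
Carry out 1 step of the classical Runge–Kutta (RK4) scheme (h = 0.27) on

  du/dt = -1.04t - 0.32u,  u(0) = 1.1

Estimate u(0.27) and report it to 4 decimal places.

0.9721

RK4: k1 = f(t_n, u_n); k2 = f(t_n + h/2, u_n + (h/2)·k1); k3 = f(t_n + h/2, u_n + (h/2)·k2); k4 = f(t_n + h, u_n + h·k3); u_{n+1} = u_n + (h/6)·(k1 + 2k2 + 2k3 + k4).
t=0.000000, u=1.100000:
  k1 = f(0.000000, 1.100000) = -0.352000
  k2 = f(0.135000, 1.052480) = -0.477194
  k3 = f(0.135000, 1.035579) = -0.471785
  k4 = f(0.270000, 0.972618) = -0.592038
  u ← 1.100000 + (0.27/6)·(k1 + 2k2 + 2k3 + k4) = 0.972110
u(0.27) ≈ 0.9721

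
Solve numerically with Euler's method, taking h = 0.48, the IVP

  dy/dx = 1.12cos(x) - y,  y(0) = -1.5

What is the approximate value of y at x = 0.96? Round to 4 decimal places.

Euler: y_{n+1} = y_n + h·f(x_n, y_n).
x=0.000000, y=-1.500000: f=2.620000 → y ← -1.500000 + 0.48·2.620000 = -0.242400
x=0.480000, y=-0.242400: f=1.235834 → y ← -0.242400 + 0.48·1.235834 = 0.350800
y(0.96) ≈ 0.3508

0.3508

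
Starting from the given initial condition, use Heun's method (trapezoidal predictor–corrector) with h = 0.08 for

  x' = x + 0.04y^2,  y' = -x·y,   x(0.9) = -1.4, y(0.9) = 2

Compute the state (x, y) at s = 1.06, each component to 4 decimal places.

-1.6078, 2.5418

Heun on (x,y): k1 = f(s_n, state_n); k2 = f(s_n + h, state_n + h·k1); state_{n+1} = state_n + (h/2)·(k1 + k2).
0.900000: (-1.400000, 2.000000)
  k1 = (-1.240000, 2.800000)
  predictor → (-1.499200, 2.224000)
  k2 = (-1.301353, 3.334221)
  → (-1.501654, 2.245369)
0.980000: (-1.501654, 2.245369)
  k1 = (-1.299987, 3.371767)
  predictor → (-1.605653, 2.515110)
  k2 = (-1.352622, 4.038394)
  → (-1.607758, 2.541775)
(x(1.06), y(1.06)) ≈ (-1.6078, 2.5418)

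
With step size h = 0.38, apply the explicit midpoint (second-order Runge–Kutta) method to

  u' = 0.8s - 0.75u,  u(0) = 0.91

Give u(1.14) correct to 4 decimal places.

Midpoint: k1 = f(s_n, u_n); k2 = f(s_n + h/2, u_n + (h/2)·k1); u_{n+1} = u_n + h·k2.
s=0.000000, u=0.910000:
  k1 = f(0.000000, 0.910000) = -0.682500
  k2 = f(0.190000, 0.780325) = -0.433244
  u ← 0.910000 + 0.38·(-0.433244) = 0.745367
s=0.380000, u=0.745367:
  k1 = f(0.380000, 0.745367) = -0.255026
  k2 = f(0.570000, 0.696913) = -0.066684
  u ← 0.745367 + 0.38·(-0.066684) = 0.720027
s=0.760000, u=0.720027:
  k1 = f(0.760000, 0.720027) = 0.067980
  k2 = f(0.950000, 0.732943) = 0.210292
  u ← 0.720027 + 0.38·0.210292 = 0.799938
u(1.14) ≈ 0.7999

0.7999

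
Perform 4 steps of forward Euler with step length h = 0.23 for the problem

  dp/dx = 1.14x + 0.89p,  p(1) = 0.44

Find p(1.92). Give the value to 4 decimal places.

Euler: p_{n+1} = p_n + h·f(x_n, p_n).
x=1.000000, p=0.440000: f=1.531600 → p ← 0.440000 + 0.23·1.531600 = 0.792268
x=1.230000, p=0.792268: f=2.107319 → p ← 0.792268 + 0.23·2.107319 = 1.276951
x=1.460000, p=1.276951: f=2.800887 → p ← 1.276951 + 0.23·2.800887 = 1.921155
x=1.690000, p=1.921155: f=3.636428 → p ← 1.921155 + 0.23·3.636428 = 2.757534
p(1.92) ≈ 2.7575

2.7575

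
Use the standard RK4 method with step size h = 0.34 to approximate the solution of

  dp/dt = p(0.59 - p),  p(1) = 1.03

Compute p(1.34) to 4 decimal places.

RK4: k1 = f(t_n, p_n); k2 = f(t_n + h/2, p_n + (h/2)·k1); k3 = f(t_n + h/2, p_n + (h/2)·k2); k4 = f(t_n + h, p_n + h·k3); p_{n+1} = p_n + (h/6)·(k1 + 2k2 + 2k3 + k4).
t=1.000000, p=1.030000:
  k1 = f(1.000000, 1.030000) = -0.453200
  k2 = f(1.170000, 0.952956) = -0.345881
  k3 = f(1.170000, 0.971200) = -0.370222
  k4 = f(1.340000, 0.904125) = -0.284008
  p ← 1.030000 + (0.34/6)·(k1 + 2k2 + 2k3 + k4) = 0.907067
p(1.34) ≈ 0.9071

0.9071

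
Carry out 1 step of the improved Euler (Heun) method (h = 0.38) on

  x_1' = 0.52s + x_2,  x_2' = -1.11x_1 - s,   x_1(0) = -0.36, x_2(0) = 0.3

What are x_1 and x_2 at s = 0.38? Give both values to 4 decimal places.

-0.1796, 0.3556

Heun on (x_1,x_2): k1 = f(s_n, state_n); k2 = f(s_n + h, state_n + h·k1); state_{n+1} = state_n + (h/2)·(k1 + k2).
0.000000: (-0.360000, 0.300000)
  k1 = (0.300000, 0.399600)
  predictor → (-0.246000, 0.451848)
  k2 = (0.649448, -0.106940)
  → (-0.179605, 0.355605)
(x_1(0.38), x_2(0.38)) ≈ (-0.1796, 0.3556)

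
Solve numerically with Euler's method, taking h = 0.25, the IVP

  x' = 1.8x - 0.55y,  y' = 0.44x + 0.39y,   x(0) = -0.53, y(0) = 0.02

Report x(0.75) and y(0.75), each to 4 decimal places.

-1.5972, -0.2594

Euler on (x,y): x_{n+1} = x_n + h·x', y_{n+1} = y_n + h·y'.
0.000000: (-0.530000, 0.020000); f=(-0.965000, -0.225400) → (-0.771250, -0.036350)
0.250000: (-0.771250, -0.036350); f=(-1.368257, -0.353526) → (-1.113314, -0.124732)
0.500000: (-1.113314, -0.124732); f=(-1.935363, -0.538504) → (-1.597155, -0.259358)
(x(0.75), y(0.75)) ≈ (-1.5972, -0.2594)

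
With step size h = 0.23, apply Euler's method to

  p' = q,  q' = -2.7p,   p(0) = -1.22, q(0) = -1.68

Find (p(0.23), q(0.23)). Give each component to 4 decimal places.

Euler on (p,q): p_{n+1} = p_n + h·p', q_{n+1} = q_n + h·q'.
0.000000: (-1.220000, -1.680000); f=(-1.680000, 3.294000) → (-1.606400, -0.922380)
(p(0.23), q(0.23)) ≈ (-1.6064, -0.9224)

-1.6064, -0.9224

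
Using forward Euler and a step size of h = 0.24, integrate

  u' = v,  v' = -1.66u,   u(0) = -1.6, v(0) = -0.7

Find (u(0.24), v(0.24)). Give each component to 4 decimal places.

Euler on (u,v): u_{n+1} = u_n + h·u', v_{n+1} = v_n + h·v'.
0.000000: (-1.600000, -0.700000); f=(-0.700000, 2.656000) → (-1.768000, -0.062560)
(u(0.24), v(0.24)) ≈ (-1.7680, -0.0626)

-1.7680, -0.0626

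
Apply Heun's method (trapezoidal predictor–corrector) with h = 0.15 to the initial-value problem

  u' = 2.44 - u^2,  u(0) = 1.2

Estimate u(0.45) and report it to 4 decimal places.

1.4591

Heun: k1 = f(x_n, u_n); k2 = f(x_n + h, u_n + h·k1); u_{n+1} = u_n + (h/2)·(k1 + k2).
x=0.000000, u=1.200000:
  k1 = f(0.000000, 1.200000) = 1.000000
  k2 = f(0.150000, 1.350000) = 0.617500
  u ← 1.200000 + (0.15/2)·(1.000000 + 0.617500) = 1.321312
x=0.150000, u=1.321312:
  k1 = f(0.150000, 1.321312) = 0.694133
  k2 = f(0.300000, 1.425432) = 0.408142
  u ← 1.321312 + (0.15/2)·(0.694133 + 0.408142) = 1.403983
x=0.300000, u=1.403983:
  k1 = f(0.300000, 1.403983) = 0.468831
  k2 = f(0.450000, 1.474308) = 0.266416
  u ← 1.403983 + (0.15/2)·(0.468831 + 0.266416) = 1.459127
u(0.45) ≈ 1.4591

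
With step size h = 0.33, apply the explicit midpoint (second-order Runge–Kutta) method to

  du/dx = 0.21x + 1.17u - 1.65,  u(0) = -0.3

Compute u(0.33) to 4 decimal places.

Midpoint: k1 = f(x_n, u_n); k2 = f(x_n + h/2, u_n + (h/2)·k1); u_{n+1} = u_n + h·k2.
x=0.000000, u=-0.300000:
  k1 = f(0.000000, -0.300000) = -2.001000
  k2 = f(0.165000, -0.630165) = -2.352643
  u ← -0.300000 + 0.33·(-2.352643) = -1.076372
u(0.33) ≈ -1.0764

-1.0764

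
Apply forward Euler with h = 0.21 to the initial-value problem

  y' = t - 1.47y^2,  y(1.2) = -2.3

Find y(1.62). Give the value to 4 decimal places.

Euler: y_{n+1} = y_n + h·f(t_n, y_n).
t=1.200000, y=-2.300000: f=-6.576300 → y ← -2.300000 + 0.21·(-6.576300) = -3.681023
t=1.410000, y=-3.681023: f=-18.508398 → y ← -3.681023 + 0.21·(-18.508398) = -7.567786
y(1.62) ≈ -7.5678

-7.5678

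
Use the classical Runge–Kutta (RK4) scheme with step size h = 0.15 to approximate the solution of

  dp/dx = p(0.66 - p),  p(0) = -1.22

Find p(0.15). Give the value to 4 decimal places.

-1.6677

RK4: k1 = f(x_n, p_n); k2 = f(x_n + h/2, p_n + (h/2)·k1); k3 = f(x_n + h/2, p_n + (h/2)·k2); k4 = f(x_n + h, p_n + h·k3); p_{n+1} = p_n + (h/6)·(k1 + 2k2 + 2k3 + k4).
x=0.000000, p=-1.220000:
  k1 = f(0.000000, -1.220000) = -2.293600
  k2 = f(0.075000, -1.392020) = -2.856453
  k3 = f(0.075000, -1.434234) = -3.003621
  k4 = f(0.150000, -1.670543) = -3.893273
  p ← -1.220000 + (0.15/6)·(k1 + 2k2 + 2k3 + k4) = -1.667676
p(0.15) ≈ -1.6677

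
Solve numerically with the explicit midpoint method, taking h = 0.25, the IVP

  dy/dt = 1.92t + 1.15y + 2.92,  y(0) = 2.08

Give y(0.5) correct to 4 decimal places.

Midpoint: k1 = f(t_n, y_n); k2 = f(t_n + h/2, y_n + (h/2)·k1); y_{n+1} = y_n + h·k2.
t=0.000000, y=2.080000:
  k1 = f(0.000000, 2.080000) = 5.312000
  k2 = f(0.125000, 2.744000) = 6.315600
  y ← 2.080000 + 0.25·6.315600 = 3.658900
t=0.250000, y=3.658900:
  k1 = f(0.250000, 3.658900) = 7.607735
  k2 = f(0.375000, 4.609867) = 8.941347
  y ← 3.658900 + 0.25·8.941347 = 5.894237
y(0.5) ≈ 5.8942

5.8942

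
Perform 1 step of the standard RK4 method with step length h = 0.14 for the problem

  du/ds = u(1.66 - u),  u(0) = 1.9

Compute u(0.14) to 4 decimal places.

1.8447

RK4: k1 = f(s_n, u_n); k2 = f(s_n + h/2, u_n + (h/2)·k1); k3 = f(s_n + h/2, u_n + (h/2)·k2); k4 = f(s_n + h, u_n + h·k3); u_{n+1} = u_n + (h/6)·(k1 + 2k2 + 2k3 + k4).
s=0.000000, u=1.900000:
  k1 = f(0.000000, 1.900000) = -0.456000
  k2 = f(0.070000, 1.868080) = -0.388710
  k3 = f(0.070000, 1.872790) = -0.398512
  k4 = f(0.140000, 1.844208) = -0.339719
  u ← 1.900000 + (0.14/6)·(k1 + 2k2 + 2k3 + k4) = 1.844696
u(0.14) ≈ 1.8447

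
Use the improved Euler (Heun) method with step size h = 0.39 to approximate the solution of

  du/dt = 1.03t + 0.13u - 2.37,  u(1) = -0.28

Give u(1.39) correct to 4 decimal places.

Heun: k1 = f(t_n, u_n); k2 = f(t_n + h, u_n + h·k1); u_{n+1} = u_n + (h/2)·(k1 + k2).
t=1.000000, u=-0.280000:
  k1 = f(1.000000, -0.280000) = -1.376400
  k2 = f(1.390000, -0.816796) = -1.044483
  u ← -0.280000 + (0.39/2)·(-1.376400 + (-1.044483)) = -0.752072
u(1.39) ≈ -0.7521

-0.7521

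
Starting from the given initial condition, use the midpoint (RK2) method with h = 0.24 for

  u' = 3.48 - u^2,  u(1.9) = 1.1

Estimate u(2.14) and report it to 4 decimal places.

1.4832

Midpoint: k1 = f(x_n, u_n); k2 = f(x_n + h/2, u_n + (h/2)·k1); u_{n+1} = u_n + h·k2.
x=1.900000, u=1.100000:
  k1 = f(1.900000, 1.100000) = 2.270000
  k2 = f(2.020000, 1.372400) = 1.596518
  u ← 1.100000 + 0.24·1.596518 = 1.483164
u(2.14) ≈ 1.4832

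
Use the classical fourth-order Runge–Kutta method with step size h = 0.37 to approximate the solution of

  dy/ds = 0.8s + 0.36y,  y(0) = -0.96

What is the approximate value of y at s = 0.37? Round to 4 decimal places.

RK4: k1 = f(s_n, y_n); k2 = f(s_n + h/2, y_n + (h/2)·k1); k3 = f(s_n + h/2, y_n + (h/2)·k2); k4 = f(s_n + h, y_n + h·k3); y_{n+1} = y_n + (h/6)·(k1 + 2k2 + 2k3 + k4).
s=0.000000, y=-0.960000:
  k1 = f(0.000000, -0.960000) = -0.345600
  k2 = f(0.185000, -1.023936) = -0.220617
  k3 = f(0.185000, -1.000814) = -0.212293
  k4 = f(0.370000, -1.038548) = -0.077877
  y ← -0.960000 + (0.37/6)·(k1 + 2k2 + 2k3 + k4) = -1.039507
y(0.37) ≈ -1.0395

-1.0395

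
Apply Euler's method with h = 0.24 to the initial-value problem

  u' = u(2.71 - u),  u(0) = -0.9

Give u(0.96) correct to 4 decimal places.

-31.6480

Euler: u_{n+1} = u_n + h·f(t_n, u_n).
t=0.000000, u=-0.900000: f=-3.249000 → u ← -0.900000 + 0.24·(-3.249000) = -1.679760
t=0.240000, u=-1.679760: f=-7.373743 → u ← -1.679760 + 0.24·(-7.373743) = -3.449458
t=0.480000, u=-3.449458: f=-21.246795 → u ← -3.449458 + 0.24·(-21.246795) = -8.548689
t=0.720000, u=-8.548689: f=-96.247036 → u ← -8.548689 + 0.24·(-96.247036) = -31.647978
u(0.96) ≈ -31.6480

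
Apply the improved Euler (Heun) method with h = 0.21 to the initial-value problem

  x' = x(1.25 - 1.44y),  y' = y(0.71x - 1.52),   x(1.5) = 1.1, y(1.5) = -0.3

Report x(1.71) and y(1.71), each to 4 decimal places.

Heun on (x,y): k1 = f(t_n, state_n); k2 = f(t_n + h, state_n + h·k1); state_{n+1} = state_n + (h/2)·(k1 + k2).
1.500000: (1.100000, -0.300000)
  k1 = (1.850200, 0.221700)
  predictor → (1.488542, -0.253443)
  k2 = (2.403933, 0.117378)
  → (1.546684, -0.264397)
(x(1.71), y(1.71)) ≈ (1.5467, -0.2644)

1.5467, -0.2644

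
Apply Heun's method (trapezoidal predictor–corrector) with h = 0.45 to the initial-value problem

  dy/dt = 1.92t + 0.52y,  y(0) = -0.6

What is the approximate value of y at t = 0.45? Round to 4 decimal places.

Heun: k1 = f(t_n, y_n); k2 = f(t_n + h, y_n + h·k1); y_{n+1} = y_n + (h/2)·(k1 + k2).
t=0.000000, y=-0.600000:
  k1 = f(0.000000, -0.600000) = -0.312000
  k2 = f(0.450000, -0.740400) = 0.478992
  y ← -0.600000 + (0.45/2)·(-0.312000 + 0.478992) = -0.562427
y(0.45) ≈ -0.5624

-0.5624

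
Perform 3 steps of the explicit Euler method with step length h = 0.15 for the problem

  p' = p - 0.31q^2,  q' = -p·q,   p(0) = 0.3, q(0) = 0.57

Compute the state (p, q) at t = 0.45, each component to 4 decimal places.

Euler on (p,q): p_{n+1} = p_n + h·p', q_{n+1} = q_n + h·q'.
0.000000: (0.300000, 0.570000); f=(0.199281, -0.171000) → (0.329892, 0.544350)
0.150000: (0.329892, 0.544350); f=(0.238034, -0.179577) → (0.365597, 0.517413)
0.300000: (0.365597, 0.517413); f=(0.282605, -0.189165) → (0.407988, 0.489039)
(p(0.45), q(0.45)) ≈ (0.4080, 0.4890)

0.4080, 0.4890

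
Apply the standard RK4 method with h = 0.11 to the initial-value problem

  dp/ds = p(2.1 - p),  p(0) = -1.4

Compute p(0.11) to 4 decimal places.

RK4: k1 = f(s_n, p_n); k2 = f(s_n + h/2, p_n + (h/2)·k1); k3 = f(s_n + h/2, p_n + (h/2)·k2); k4 = f(s_n + h, p_n + h·k3); p_{n+1} = p_n + (h/6)·(k1 + 2k2 + 2k3 + k4).
s=0.000000, p=-1.400000:
  k1 = f(0.000000, -1.400000) = -4.900000
  k2 = f(0.055000, -1.669500) = -6.293180
  k3 = f(0.055000, -1.746125) = -6.715815
  k4 = f(0.110000, -2.138740) = -9.065560
  p ← -1.400000 + (0.11/6)·(k1 + 2k2 + 2k3 + k4) = -2.133032
p(0.11) ≈ -2.1330

-2.1330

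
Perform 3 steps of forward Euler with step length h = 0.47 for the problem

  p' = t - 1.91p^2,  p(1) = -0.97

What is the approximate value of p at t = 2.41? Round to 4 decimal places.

-6.0188

Euler: p_{n+1} = p_n + h·f(t_n, p_n).
t=1.000000, p=-0.970000: f=-0.797119 → p ← -0.970000 + 0.47·(-0.797119) = -1.344646
t=1.470000, p=-1.344646: f=-1.983419 → p ← -1.344646 + 0.47·(-1.983419) = -2.276853
t=1.940000, p=-2.276853: f=-7.961552 → p ← -2.276853 + 0.47·(-7.961552) = -6.018782
p(2.41) ≈ -6.0188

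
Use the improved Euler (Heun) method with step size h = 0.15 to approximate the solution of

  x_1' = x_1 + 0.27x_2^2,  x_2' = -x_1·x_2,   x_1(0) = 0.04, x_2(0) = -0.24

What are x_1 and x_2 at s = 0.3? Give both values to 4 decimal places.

0.0593, -0.2365

Heun on (x_1,x_2): k1 = f(s_n, state_n); k2 = f(s_n + h, state_n + h·k1); state_{n+1} = state_n + (h/2)·(k1 + k2).
0.000000: (0.040000, -0.240000)
  k1 = (0.055552, 0.009600)
  predictor → (0.048333, -0.238560)
  k2 = (0.063699, 0.011530)
  → (0.048944, -0.238415)
0.150000: (0.048944, -0.238415)
  k1 = (0.064291, 0.011669)
  predictor → (0.058587, -0.236665)
  k2 = (0.073710, 0.013866)
  → (0.059294, -0.236500)
(x_1(0.3), x_2(0.3)) ≈ (0.0593, -0.2365)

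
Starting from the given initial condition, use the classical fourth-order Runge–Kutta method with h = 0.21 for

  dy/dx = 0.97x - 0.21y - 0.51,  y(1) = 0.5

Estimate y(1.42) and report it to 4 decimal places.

0.7258

RK4: k1 = f(x_n, y_n); k2 = f(x_n + h/2, y_n + (h/2)·k1); k3 = f(x_n + h/2, y_n + (h/2)·k2); k4 = f(x_n + h, y_n + h·k3); y_{n+1} = y_n + (h/6)·(k1 + 2k2 + 2k3 + k4).
x=1.000000, y=0.500000:
  k1 = f(1.000000, 0.500000) = 0.355000
  k2 = f(1.105000, 0.537275) = 0.449022
  k3 = f(1.105000, 0.547147) = 0.446949
  k4 = f(1.210000, 0.593859) = 0.538990
  y ← 0.500000 + (0.21/6)·(k1 + 2k2 + 2k3 + k4) = 0.594008
x=1.210000, y=0.594008:
  k1 = f(1.210000, 0.594008) = 0.538958
  k2 = f(1.315000, 0.650598) = 0.628924
  k3 = f(1.315000, 0.660045) = 0.626941
  k4 = f(1.420000, 0.725665) = 0.715010
  y ← 0.594008 + (0.21/6)·(k1 + 2k2 + 2k3 + k4) = 0.725807
y(1.42) ≈ 0.7258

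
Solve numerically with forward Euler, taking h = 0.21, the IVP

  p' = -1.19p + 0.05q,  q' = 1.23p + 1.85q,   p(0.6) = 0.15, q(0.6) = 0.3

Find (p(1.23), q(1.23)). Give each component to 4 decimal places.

Euler on (p,q): p_{n+1} = p_n + h·p', q_{n+1} = q_n + h·q'.
0.600000: (0.150000, 0.300000); f=(-0.163500, 0.739500) → (0.115665, 0.455295)
0.810000: (0.115665, 0.455295); f=(-0.114877, 0.984564) → (0.091541, 0.662053)
1.020000: (0.091541, 0.662053); f=(-0.075831, 1.337394) → (0.075616, 0.942906)
(p(1.23), q(1.23)) ≈ (0.0756, 0.9429)

0.0756, 0.9429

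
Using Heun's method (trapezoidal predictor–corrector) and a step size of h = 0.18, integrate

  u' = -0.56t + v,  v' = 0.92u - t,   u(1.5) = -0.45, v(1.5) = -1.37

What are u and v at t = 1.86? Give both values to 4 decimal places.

-1.4242, -2.2696

Heun on (u,v): k1 = f(t_n, state_n); k2 = f(t_n + h, state_n + h·k1); state_{n+1} = state_n + (h/2)·(k1 + k2).
1.500000: (-0.450000, -1.370000)
  k1 = (-2.210000, -1.914000)
  predictor → (-0.847800, -1.714520)
  k2 = (-2.655320, -2.459976)
  → (-0.887879, -1.763658)
1.680000: (-0.887879, -1.763658)
  k1 = (-2.704458, -2.496848)
  predictor → (-1.374681, -2.213091)
  k2 = (-3.254691, -3.124707)
  → (-1.424202, -2.269598)
(u(1.86), v(1.86)) ≈ (-1.4242, -2.2696)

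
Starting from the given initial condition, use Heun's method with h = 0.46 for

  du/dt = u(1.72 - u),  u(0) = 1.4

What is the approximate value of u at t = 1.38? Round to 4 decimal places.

1.6708

Heun: k1 = f(t_n, u_n); k2 = f(t_n + h, u_n + h·k1); u_{n+1} = u_n + (h/2)·(k1 + k2).
t=0.000000, u=1.400000:
  k1 = f(0.000000, 1.400000) = 0.448000
  k2 = f(0.460000, 1.606080) = 0.182965
  u ← 1.400000 + (0.46/2)·(0.448000 + 0.182965) = 1.545122
t=0.460000, u=1.545122:
  k1 = f(0.460000, 1.545122) = 0.270208
  k2 = f(0.920000, 1.669418) = 0.084443
  u ← 1.545122 + (0.46/2)·(0.270208 + 0.084443) = 1.626692
t=0.920000, u=1.626692:
  k1 = f(0.920000, 1.626692) = 0.151784
  k2 = f(1.380000, 1.696512) = 0.039847
  u ← 1.626692 + (0.46/2)·(0.151784 + 0.039847) = 1.670767
u(1.38) ≈ 1.6708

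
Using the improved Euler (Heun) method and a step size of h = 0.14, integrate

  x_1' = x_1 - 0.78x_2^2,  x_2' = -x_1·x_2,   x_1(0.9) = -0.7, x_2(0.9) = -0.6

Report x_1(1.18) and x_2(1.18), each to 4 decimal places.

Heun on (x_1,x_2): k1 = f(s_n, state_n); k2 = f(s_n + h, state_n + h·k1); state_{n+1} = state_n + (h/2)·(k1 + k2).
0.900000: (-0.700000, -0.600000)
  k1 = (-0.980800, -0.420000)
  predictor → (-0.837312, -0.658800)
  k2 = (-1.175846, -0.551621)
  → (-0.850965, -0.668013)
1.040000: (-0.850965, -0.668013)
  k1 = (-1.199034, -0.568456)
  predictor → (-1.018830, -0.747597)
  k2 = (-1.454773, -0.761675)
  → (-1.036732, -0.761123)
(x_1(1.18), x_2(1.18)) ≈ (-1.0367, -0.7611)

-1.0367, -0.7611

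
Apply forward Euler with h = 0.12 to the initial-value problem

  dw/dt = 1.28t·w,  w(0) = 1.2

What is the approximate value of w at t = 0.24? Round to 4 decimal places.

Euler: w_{n+1} = w_n + h·f(t_n, w_n).
t=0.000000, w=1.200000: f=0.000000 → w ← 1.200000 + 0.12·0.000000 = 1.200000
t=0.120000, w=1.200000: f=0.184320 → w ← 1.200000 + 0.12·0.184320 = 1.222118
w(0.24) ≈ 1.2221

1.2221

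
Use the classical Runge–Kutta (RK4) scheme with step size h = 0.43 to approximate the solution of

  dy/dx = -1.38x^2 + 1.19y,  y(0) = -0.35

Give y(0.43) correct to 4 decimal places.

-0.6256

RK4: k1 = f(x_n, y_n); k2 = f(x_n + h/2, y_n + (h/2)·k1); k3 = f(x_n + h/2, y_n + (h/2)·k2); k4 = f(x_n + h, y_n + h·k3); y_{n+1} = y_n + (h/6)·(k1 + 2k2 + 2k3 + k4).
x=0.000000, y=-0.350000:
  k1 = f(0.000000, -0.350000) = -0.416500
  k2 = f(0.215000, -0.439547) = -0.586852
  k3 = f(0.215000, -0.476173) = -0.630437
  k4 = f(0.430000, -0.621088) = -0.994256
  y ← -0.350000 + (0.43/6)·(k1 + 2k2 + 2k3 + k4) = -0.625582
y(0.43) ≈ -0.6256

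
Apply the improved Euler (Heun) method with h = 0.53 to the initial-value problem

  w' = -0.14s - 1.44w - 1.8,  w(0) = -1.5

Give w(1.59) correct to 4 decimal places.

-1.3838

Heun: k1 = f(s_n, w_n); k2 = f(s_n + h, w_n + h·k1); w_{n+1} = w_n + (h/2)·(k1 + k2).
s=0.000000, w=-1.500000:
  k1 = f(0.000000, -1.500000) = 0.360000
  k2 = f(0.530000, -1.309200) = 0.011048
  w ← -1.500000 + (0.53/2)·(0.360000 + 0.011048) = -1.401672
s=0.530000, w=-1.401672:
  k1 = f(0.530000, -1.401672) = 0.144208
  k2 = f(1.060000, -1.325242) = -0.040052
  w ← -1.401672 + (0.53/2)·(0.144208 + (-0.040052)) = -1.374071
s=1.060000, w=-1.374071:
  k1 = f(1.060000, -1.374071) = 0.030262
  k2 = f(1.590000, -1.358032) = -0.067034
  w ← -1.374071 + (0.53/2)·(0.030262 + (-0.067034)) = -1.383815
w(1.59) ≈ -1.3838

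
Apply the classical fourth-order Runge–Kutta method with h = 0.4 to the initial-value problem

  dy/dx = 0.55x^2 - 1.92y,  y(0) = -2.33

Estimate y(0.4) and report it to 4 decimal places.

-1.0757

RK4: k1 = f(x_n, y_n); k2 = f(x_n + h/2, y_n + (h/2)·k1); k3 = f(x_n + h/2, y_n + (h/2)·k2); k4 = f(x_n + h, y_n + h·k3); y_{n+1} = y_n + (h/6)·(k1 + 2k2 + 2k3 + k4).
x=0.000000, y=-2.330000:
  k1 = f(0.000000, -2.330000) = 4.473600
  k2 = f(0.200000, -1.435280) = 2.777738
  k3 = f(0.200000, -1.774452) = 3.428949
  k4 = f(0.400000, -0.958420) = 1.928167
  y ← -2.330000 + (0.4/6)·(k1 + 2k2 + 2k3 + k4) = -1.075657
y(0.4) ≈ -1.0757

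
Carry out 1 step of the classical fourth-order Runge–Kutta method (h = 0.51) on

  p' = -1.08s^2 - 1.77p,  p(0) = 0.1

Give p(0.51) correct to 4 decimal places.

0.0016

RK4: k1 = f(s_n, p_n); k2 = f(s_n + h/2, p_n + (h/2)·k1); k3 = f(s_n + h/2, p_n + (h/2)·k2); k4 = f(s_n + h, p_n + h·k3); p_{n+1} = p_n + (h/6)·(k1 + 2k2 + 2k3 + k4).
s=0.000000, p=0.100000:
  k1 = f(0.000000, 0.100000) = -0.177000
  k2 = f(0.255000, 0.054865) = -0.167338
  k3 = f(0.255000, 0.057329) = -0.171699
  k4 = f(0.510000, 0.012434) = -0.302915
  p ← 0.100000 + (0.51/6)·(k1 + 2k2 + 2k3 + k4) = 0.001571
p(0.51) ≈ 0.0016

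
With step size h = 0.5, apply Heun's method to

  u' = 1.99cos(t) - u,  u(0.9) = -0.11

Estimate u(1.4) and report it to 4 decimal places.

Heun: k1 = f(t_n, u_n); k2 = f(t_n + h, u_n + h·k1); u_{n+1} = u_n + (h/2)·(k1 + k2).
t=0.900000, u=-0.110000:
  k1 = f(0.900000, -0.110000) = 1.347004
  k2 = f(1.400000, 0.563502) = -0.225267
  u ← -0.110000 + (0.5/2)·(1.347004 + (-0.225267)) = 0.170434
u(1.4) ≈ 0.1704

0.1704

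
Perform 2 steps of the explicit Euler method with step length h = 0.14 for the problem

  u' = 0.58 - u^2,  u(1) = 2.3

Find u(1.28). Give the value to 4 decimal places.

Euler: u_{n+1} = u_n + h·f(s_n, u_n).
s=1.000000, u=2.300000: f=-4.710000 → u ← 2.300000 + 0.14·(-4.710000) = 1.640600
s=1.140000, u=1.640600: f=-2.111568 → u ← 1.640600 + 0.14·(-2.111568) = 1.344980
u(1.28) ≈ 1.3450

1.3450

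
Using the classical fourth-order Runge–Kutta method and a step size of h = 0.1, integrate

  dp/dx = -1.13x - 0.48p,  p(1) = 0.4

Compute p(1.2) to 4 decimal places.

RK4: k1 = f(x_n, p_n); k2 = f(x_n + h/2, p_n + (h/2)·k1); k3 = f(x_n + h/2, p_n + (h/2)·k2); k4 = f(x_n + h, p_n + h·k3); p_{n+1} = p_n + (h/6)·(k1 + 2k2 + 2k3 + k4).
x=1.000000, p=0.400000:
  k1 = f(1.000000, 0.400000) = -1.322000
  k2 = f(1.050000, 0.333900) = -1.346772
  k3 = f(1.050000, 0.332661) = -1.346177
  k4 = f(1.100000, 0.265382) = -1.370383
  p ← 0.400000 + (0.1/6)·(k1 + 2k2 + 2k3 + k4) = 0.265362
x=1.100000, p=0.265362:
  k1 = f(1.100000, 0.265362) = -1.370374
  k2 = f(1.150000, 0.196843) = -1.393985
  k3 = f(1.150000, 0.195663) = -1.393418
  k4 = f(1.200000, 0.126020) = -1.416490
  p ← 0.265362 + (0.1/6)·(k1 + 2k2 + 2k3 + k4) = 0.126001
p(1.2) ≈ 0.1260

0.1260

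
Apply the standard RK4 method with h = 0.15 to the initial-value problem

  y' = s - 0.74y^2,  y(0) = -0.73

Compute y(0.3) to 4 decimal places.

RK4: k1 = f(s_n, y_n); k2 = f(s_n + h/2, y_n + (h/2)·k1); k3 = f(s_n + h/2, y_n + (h/2)·k2); k4 = f(s_n + h, y_n + h·k3); y_{n+1} = y_n + (h/6)·(k1 + 2k2 + 2k3 + k4).
s=0.000000, y=-0.730000:
  k1 = f(0.000000, -0.730000) = -0.394346
  k2 = f(0.075000, -0.759576) = -0.351947
  k3 = f(0.075000, -0.756396) = -0.348380
  k4 = f(0.150000, -0.782257) = -0.302825
  y ← -0.730000 + (0.15/6)·(k1 + 2k2 + 2k3 + k4) = -0.782446
s=0.150000, y=-0.782446:
  k1 = f(0.150000, -0.782446) = -0.303044
  k2 = f(0.225000, -0.805174) = -0.254746
  k3 = f(0.225000, -0.801552) = -0.250439
  k4 = f(0.300000, -0.820011) = -0.197590
  y ← -0.782446 + (0.15/6)·(k1 + 2k2 + 2k3 + k4) = -0.820221
y(0.3) ≈ -0.8202

-0.8202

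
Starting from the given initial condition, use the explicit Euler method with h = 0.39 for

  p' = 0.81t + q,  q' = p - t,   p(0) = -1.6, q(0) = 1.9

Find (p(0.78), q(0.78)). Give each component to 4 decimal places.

Euler on (p,q): p_{n+1} = p_n + h·p', q_{n+1} = q_n + h·q'.
0.000000: (-1.600000, 1.900000); f=(1.900000, -1.600000) → (-0.859000, 1.276000)
0.390000: (-0.859000, 1.276000); f=(1.591900, -1.249000) → (-0.238159, 0.788890)
(p(0.78), q(0.78)) ≈ (-0.2382, 0.7889)

-0.2382, 0.7889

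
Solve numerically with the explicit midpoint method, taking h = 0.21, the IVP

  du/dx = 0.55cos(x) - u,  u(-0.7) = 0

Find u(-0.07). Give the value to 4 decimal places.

Midpoint: k1 = f(x_n, u_n); k2 = f(x_n + h/2, u_n + (h/2)·k1); u_{n+1} = u_n + h·k2.
x=-0.700000, u=0.000000:
  k1 = f(-0.700000, 0.000000) = 0.420663
  k2 = f(-0.595000, 0.044170) = 0.411312
  u ← 0.000000 + 0.21·0.411312 = 0.086376
x=-0.490000, u=0.086376:
  k1 = f(-0.490000, 0.086376) = 0.398908
  k2 = f(-0.385000, 0.128261) = 0.381478
  u ← 0.086376 + 0.21·0.381478 = 0.166486
x=-0.280000, u=0.166486:
  k1 = f(-0.280000, 0.166486) = 0.362095
  k2 = f(-0.175000, 0.204506) = 0.337094
  u ← 0.166486 + 0.21·0.337094 = 0.237276
u(-0.07) ≈ 0.2373

0.2373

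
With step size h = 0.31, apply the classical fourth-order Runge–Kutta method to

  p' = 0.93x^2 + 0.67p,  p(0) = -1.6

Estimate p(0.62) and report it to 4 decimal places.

RK4: k1 = f(x_n, p_n); k2 = f(x_n + h/2, p_n + (h/2)·k1); k3 = f(x_n + h/2, p_n + (h/2)·k2); k4 = f(x_n + h, p_n + h·k3); p_{n+1} = p_n + (h/6)·(k1 + 2k2 + 2k3 + k4).
x=0.000000, p=-1.600000:
  k1 = f(0.000000, -1.600000) = -1.072000
  k2 = f(0.155000, -1.766160) = -1.160984
  k3 = f(0.155000, -1.779953) = -1.170225
  k4 = f(0.310000, -1.962770) = -1.225683
  p ← -1.600000 + (0.31/6)·(k1 + 2k2 + 2k3 + k4) = -1.959605
x=0.310000, p=-1.959605:
  k1 = f(0.310000, -1.959605) = -1.223562
  k2 = f(0.465000, -2.149257) = -1.238913
  k3 = f(0.465000, -2.151637) = -1.240507
  k4 = f(0.620000, -2.344162) = -1.213097
  p ← -1.959605 + (0.31/6)·(k1 + 2k2 + 2k3 + k4) = -2.341706
p(0.62) ≈ -2.3417

-2.3417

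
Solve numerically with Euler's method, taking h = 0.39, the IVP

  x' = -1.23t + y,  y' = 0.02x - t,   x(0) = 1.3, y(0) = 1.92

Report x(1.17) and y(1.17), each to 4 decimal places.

Euler on (x,y): x_{n+1} = x_n + h·x', y_{n+1} = y_n + h·y'.
0.000000: (1.300000, 1.920000); f=(1.920000, 0.026000) → (2.048800, 1.930140)
0.390000: (2.048800, 1.930140); f=(1.450440, -0.349024) → (2.614472, 1.794021)
0.780000: (2.614472, 1.794021); f=(0.834621, -0.727711) → (2.939974, 1.510214)
(x(1.17), y(1.17)) ≈ (2.9400, 1.5102)

2.9400, 1.5102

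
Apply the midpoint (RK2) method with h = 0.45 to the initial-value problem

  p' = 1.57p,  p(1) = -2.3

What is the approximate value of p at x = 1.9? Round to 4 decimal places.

Midpoint: k1 = f(x_n, p_n); k2 = f(x_n + h/2, p_n + (h/2)·k1); p_{n+1} = p_n + h·k2.
x=1.000000, p=-2.300000:
  k1 = f(1.000000, -2.300000) = -3.611000
  k2 = f(1.225000, -3.112475) = -4.886586
  p ← -2.300000 + 0.45·(-4.886586) = -4.498964
x=1.450000, p=-4.498964:
  k1 = f(1.450000, -4.498964) = -7.063373
  k2 = f(1.675000, -6.088222) = -9.558509
  p ← -4.498964 + 0.45·(-9.558509) = -8.800293
p(1.9) ≈ -8.8003

-8.8003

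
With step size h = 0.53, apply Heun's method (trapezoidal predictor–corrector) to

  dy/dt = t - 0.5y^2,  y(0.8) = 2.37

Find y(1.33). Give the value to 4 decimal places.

1.9644

Heun: k1 = f(t_n, y_n); k2 = f(t_n + h, y_n + h·k1); y_{n+1} = y_n + (h/2)·(k1 + k2).
t=0.800000, y=2.370000:
  k1 = f(0.800000, 2.370000) = -2.008450
  k2 = f(1.330000, 1.305522) = 0.477807
  y ← 2.370000 + (0.53/2)·(-2.008450 + 0.477807) = 1.964380
y(1.33) ≈ 1.9644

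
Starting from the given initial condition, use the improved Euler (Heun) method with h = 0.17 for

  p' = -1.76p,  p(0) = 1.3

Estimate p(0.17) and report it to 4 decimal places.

0.9692

Heun: k1 = f(t_n, p_n); k2 = f(t_n + h, p_n + h·k1); p_{n+1} = p_n + (h/2)·(k1 + k2).
t=0.000000, p=1.300000:
  k1 = f(0.000000, 1.300000) = -2.288000
  k2 = f(0.170000, 0.911040) = -1.603430
  p ← 1.300000 + (0.17/2)·(-2.288000 + (-1.603430)) = 0.969228
p(0.17) ≈ 0.9692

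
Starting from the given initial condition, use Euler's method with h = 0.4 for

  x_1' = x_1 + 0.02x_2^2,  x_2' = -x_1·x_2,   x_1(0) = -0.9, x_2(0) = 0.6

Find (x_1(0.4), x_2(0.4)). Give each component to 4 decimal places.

-1.2571, 0.8160

Euler on (x_1,x_2): x_1_{n+1} = x_1_n + h·x_1', x_2_{n+1} = x_2_n + h·x_2'.
0.000000: (-0.900000, 0.600000); f=(-0.892800, 0.540000) → (-1.257120, 0.816000)
(x_1(0.4), x_2(0.4)) ≈ (-1.2571, 0.8160)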